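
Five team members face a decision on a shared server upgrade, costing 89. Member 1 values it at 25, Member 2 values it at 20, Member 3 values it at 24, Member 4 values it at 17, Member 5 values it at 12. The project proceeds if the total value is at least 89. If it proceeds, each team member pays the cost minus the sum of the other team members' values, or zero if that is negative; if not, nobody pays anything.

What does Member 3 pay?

15

Total value 98 ≥ cost 89, so the project is built.
The other team members' values sum to 74.
Cost minus that sum is 89 - 74 = 15.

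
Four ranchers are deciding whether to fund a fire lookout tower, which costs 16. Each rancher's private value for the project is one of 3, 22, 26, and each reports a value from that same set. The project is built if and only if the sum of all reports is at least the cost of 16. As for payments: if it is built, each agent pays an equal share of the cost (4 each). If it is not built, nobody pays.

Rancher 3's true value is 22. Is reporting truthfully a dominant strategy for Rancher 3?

Yes

Check each profile of the others' reports and compare truth against every alternative report.
Others report (3, 3, 3): truth gives 18, best alternative gives 18.
Others report (3, 3, 22): truth gives 18, best alternative gives 18.
Others report (3, 3, 26): truth gives 18, best alternative gives 18.
Others report (3, 22, 3): truth gives 18, best alternative gives 18.
Others report (3, 22, 22): truth gives 18, best alternative gives 18.
Others report (3, 22, 26): truth gives 18, best alternative gives 18.
(Remaining 21 profiles checked similarly; truth is weakly best in each.)
In every case the truthful report is at least as good as any alternative, so it is a dominant strategy.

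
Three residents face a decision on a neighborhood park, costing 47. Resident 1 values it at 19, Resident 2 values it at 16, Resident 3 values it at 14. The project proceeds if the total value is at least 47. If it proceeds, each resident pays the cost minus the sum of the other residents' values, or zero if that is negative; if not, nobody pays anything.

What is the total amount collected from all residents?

Total value 49 ≥ cost 47, so it is built.
Resident 1: others sum to 30; max(0, 47 - 30) = 17.
Resident 2: others sum to 33; max(0, 47 - 33) = 14.
Resident 3: others sum to 35; max(0, 47 - 35) = 12.
Total collected = 17 + 14 + 12 = 43.

43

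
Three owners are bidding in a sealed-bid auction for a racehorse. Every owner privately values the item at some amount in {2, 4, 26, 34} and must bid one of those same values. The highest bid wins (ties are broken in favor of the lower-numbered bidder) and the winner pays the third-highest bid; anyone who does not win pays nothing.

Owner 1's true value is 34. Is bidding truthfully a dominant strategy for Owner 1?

Yes

Check each profile of the others' bids and compare truth against every alternative bid.
Others bid (2, 34): truth gives 32, best alternative gives 0.
Others bid (34, 2): truth gives 32, best alternative gives 0.
Others bid (4, 34): truth gives 30, best alternative gives 0.
Others bid (34, 4): truth gives 30, best alternative gives 0.
Others bid (26, 34): truth gives 8, best alternative gives 0.
Others bid (34, 26): truth gives 8, best alternative gives 0.
(Remaining 10 profiles checked similarly; truth is weakly best in each.)
In every case the truthful bid is at least as good as any alternative, so it is a dominant strategy.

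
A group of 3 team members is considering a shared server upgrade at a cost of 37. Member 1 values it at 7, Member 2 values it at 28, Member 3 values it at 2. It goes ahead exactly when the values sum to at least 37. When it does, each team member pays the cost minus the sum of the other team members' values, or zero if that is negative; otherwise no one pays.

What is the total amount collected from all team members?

Total value 37 ≥ cost 37, so it is built.
Member 1: others sum to 30; max(0, 37 - 30) = 7.
Member 2: others sum to 9; max(0, 37 - 9) = 28.
Member 3: others sum to 35; max(0, 37 - 35) = 2.
Total collected = 7 + 28 + 2 = 37.

37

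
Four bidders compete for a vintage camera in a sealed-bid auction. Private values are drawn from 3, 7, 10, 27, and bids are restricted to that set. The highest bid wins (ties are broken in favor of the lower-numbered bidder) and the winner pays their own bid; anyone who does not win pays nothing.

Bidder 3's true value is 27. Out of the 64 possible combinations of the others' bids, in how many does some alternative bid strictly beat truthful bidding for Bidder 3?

12

Others bid (3, 3, 3): truth gives 0; bid 7 gives 20 > 0. Violating.
Others bid (3, 3, 7): truth gives 0; bid 7 gives 20 > 0. Violating.
Others bid (3, 3, 10): truth gives 0; bid 10 gives 17 > 0. Violating.
Others bid (3, 7, 3): truth gives 0; bid 10 gives 17 > 0. Violating.
Others bid (3, 3, 27): truth gives 0; no alternative beats it.
Others bid (3, 7, 27): truth gives 0; no alternative beats it.
(Checking all 64 profiles: 12 have a profitable deviation, 52 do not.)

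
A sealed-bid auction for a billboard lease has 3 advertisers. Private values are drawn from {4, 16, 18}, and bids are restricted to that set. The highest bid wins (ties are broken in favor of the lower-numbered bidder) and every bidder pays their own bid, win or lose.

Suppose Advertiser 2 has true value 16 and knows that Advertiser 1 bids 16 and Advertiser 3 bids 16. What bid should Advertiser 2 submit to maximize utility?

18

Bid 4: loses but pays 4, utility -4.
Bid 16: loses but pays 16, utility -16.
Bid 18: wins, pays 18, utility 16 - 18 = -2.
The best choice is 18 with utility -2.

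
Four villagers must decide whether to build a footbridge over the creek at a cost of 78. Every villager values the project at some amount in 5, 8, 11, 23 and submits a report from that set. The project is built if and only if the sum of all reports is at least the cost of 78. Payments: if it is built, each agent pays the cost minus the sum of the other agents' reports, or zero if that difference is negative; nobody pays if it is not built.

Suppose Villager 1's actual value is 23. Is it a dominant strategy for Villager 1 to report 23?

Yes

Check each profile of the others' reports and compare truth against every alternative report.
Others report (11, 23, 23): truth gives 2, best alternative gives 0.
Others report (23, 11, 23): truth gives 2, best alternative gives 0.
Others report (23, 23, 11): truth gives 2, best alternative gives 0.
Others report (23, 23, 23): truth gives 14, best alternative gives 14.
Others report (5, 5, 5): truth gives 0, best alternative gives 0.
Others report (5, 5, 8): truth gives 0, best alternative gives 0.
(Remaining 58 profiles checked similarly; truth is weakly best in each.)
In every case the truthful report is at least as good as any alternative, so it is a dominant strategy.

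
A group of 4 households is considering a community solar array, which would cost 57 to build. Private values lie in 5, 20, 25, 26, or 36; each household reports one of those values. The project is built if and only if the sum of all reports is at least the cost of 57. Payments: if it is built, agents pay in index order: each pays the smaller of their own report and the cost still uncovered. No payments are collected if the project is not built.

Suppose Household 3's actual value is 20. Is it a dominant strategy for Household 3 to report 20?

No

Consider the case where Household 1 reports 5, Household 2 reports 20 and Household 4 reports 36.
Truthful report 20: project built, pays 20, utility 20 - 20 = 0.
Report 5 instead: project built, pays 5, utility 20 - 5 = 15.
Since 15 > 0, reporting 5 is strictly better here, so truthful reporting is not dominant.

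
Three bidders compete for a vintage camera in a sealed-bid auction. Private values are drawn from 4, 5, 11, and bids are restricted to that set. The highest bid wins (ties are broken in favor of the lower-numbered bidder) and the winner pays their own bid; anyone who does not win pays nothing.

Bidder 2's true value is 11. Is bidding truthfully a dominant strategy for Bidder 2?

Consider the case where Bidder 1 bids 4 and Bidder 3 bids 4.
Truthful bid 11: wins, pays 11, utility 11 - 11 = 0.
Bid 5 instead: wins, pays 5, utility 11 - 5 = 6.
Since 6 > 0, bidding 5 is strictly better here, so truthful bidding is not dominant.

No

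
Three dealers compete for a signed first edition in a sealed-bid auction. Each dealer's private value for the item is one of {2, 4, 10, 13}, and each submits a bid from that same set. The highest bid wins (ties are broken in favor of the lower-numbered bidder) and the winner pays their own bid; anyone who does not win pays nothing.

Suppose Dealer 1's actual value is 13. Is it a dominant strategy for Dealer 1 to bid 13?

No

Consider the case where Dealer 2 bids 2 and Dealer 3 bids 2.
Truthful bid 13: wins, pays 13, utility 13 - 13 = 0.
Bid 2 instead: wins, pays 2, utility 13 - 2 = 11.
Since 11 > 0, bidding 2 is strictly better here, so truthful bidding is not dominant.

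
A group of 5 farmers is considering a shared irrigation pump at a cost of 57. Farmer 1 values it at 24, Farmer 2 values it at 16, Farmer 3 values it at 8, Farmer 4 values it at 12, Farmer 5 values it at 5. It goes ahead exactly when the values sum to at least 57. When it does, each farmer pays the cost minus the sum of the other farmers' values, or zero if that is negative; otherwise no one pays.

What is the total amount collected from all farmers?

Total value 65 ≥ cost 57, so it is built.
Farmer 1: others sum to 41; max(0, 57 - 41) = 16.
Farmer 2: others sum to 49; max(0, 57 - 49) = 8.
Farmer 3: others sum to 57; max(0, 57 - 57) = 0.
Farmer 4: others sum to 53; max(0, 57 - 53) = 4.
Farmer 5: others sum to 60; max(0, 57 - 60) = 0.
Total collected = 16 + 8 + 0 + 4 + 0 = 28.

28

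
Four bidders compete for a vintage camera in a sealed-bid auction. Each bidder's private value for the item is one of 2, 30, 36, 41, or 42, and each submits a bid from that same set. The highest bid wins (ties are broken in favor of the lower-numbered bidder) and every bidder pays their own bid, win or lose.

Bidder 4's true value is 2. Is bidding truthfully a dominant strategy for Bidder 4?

Yes

Check each profile of the others' bids and compare truth against every alternative bid.
Others bid (2, 2, 30): truth gives -2, best alternative gives -30.
Others bid (2, 2, 36): truth gives -2, best alternative gives -30.
Others bid (2, 2, 41): truth gives -2, best alternative gives -30.
Others bid (2, 2, 42): truth gives -2, best alternative gives -30.
Others bid (2, 30, 2): truth gives -2, best alternative gives -30.
Others bid (2, 30, 30): truth gives -2, best alternative gives -30.
(Remaining 119 profiles checked similarly; truth is weakly best in each.)
In every case the truthful bid is at least as good as any alternative, so it is a dominant strategy.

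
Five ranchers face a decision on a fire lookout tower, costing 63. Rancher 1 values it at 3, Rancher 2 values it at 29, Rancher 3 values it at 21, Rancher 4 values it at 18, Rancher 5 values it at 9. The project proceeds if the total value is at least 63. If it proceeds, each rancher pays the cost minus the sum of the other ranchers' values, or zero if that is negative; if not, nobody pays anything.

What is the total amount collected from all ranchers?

17

Total value 80 ≥ cost 63, so it is built.
Rancher 1: others sum to 77; max(0, 63 - 77) = 0.
Rancher 2: others sum to 51; max(0, 63 - 51) = 12.
Rancher 3: others sum to 59; max(0, 63 - 59) = 4.
Rancher 4: others sum to 62; max(0, 63 - 62) = 1.
Rancher 5: others sum to 71; max(0, 63 - 71) = 0.
Total collected = 0 + 12 + 4 + 1 + 0 = 17.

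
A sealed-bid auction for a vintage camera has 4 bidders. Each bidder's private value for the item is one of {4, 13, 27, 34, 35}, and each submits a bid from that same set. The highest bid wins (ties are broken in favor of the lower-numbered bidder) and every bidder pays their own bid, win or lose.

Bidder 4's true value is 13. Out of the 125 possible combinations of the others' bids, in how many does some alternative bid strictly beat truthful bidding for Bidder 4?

124

Others bid (4, 4, 13): truth gives -13; bid 4 gives -4 > -13. Violating.
Others bid (4, 4, 27): truth gives -13; bid 4 gives -4 > -13. Violating.
Others bid (4, 4, 34): truth gives -13; bid 4 gives -4 > -13. Violating.
Others bid (4, 4, 35): truth gives -13; bid 4 gives -4 > -13. Violating.
Others bid (4, 4, 4): truth gives 0; no alternative beats it.
(Checking all 125 profiles: 124 have a profitable deviation, 1 does not.)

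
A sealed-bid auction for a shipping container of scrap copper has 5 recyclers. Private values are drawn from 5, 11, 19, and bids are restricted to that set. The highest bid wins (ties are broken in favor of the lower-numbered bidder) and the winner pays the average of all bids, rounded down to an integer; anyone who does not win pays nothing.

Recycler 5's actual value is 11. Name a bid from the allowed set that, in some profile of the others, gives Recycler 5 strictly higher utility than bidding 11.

Suppose Recycler 1 bids 5, Recycler 2 bids 5, Recycler 3 bids 5 and Recycler 4 bids 11.
Bid 11: loses, pays 0, utility 0.
Bid 19: wins, pays 9, utility 11 - 9 = 2.
So bidding 19 beats truth here (2 > 0).

19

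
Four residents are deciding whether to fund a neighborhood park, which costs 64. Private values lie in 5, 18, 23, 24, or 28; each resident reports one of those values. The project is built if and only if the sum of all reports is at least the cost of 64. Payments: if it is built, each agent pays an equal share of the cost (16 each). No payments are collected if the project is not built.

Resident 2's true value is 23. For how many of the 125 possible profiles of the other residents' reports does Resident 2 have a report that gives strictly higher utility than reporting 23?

3

Others report (5, 5, 28): truth gives 0; report 28 gives 7 > 0. Violating.
Others report (5, 28, 5): truth gives 0; report 28 gives 7 > 0. Violating.
Others report (28, 5, 5): truth gives 0; report 28 gives 7 > 0. Violating.
Others report (5, 5, 5): truth gives 0; no alternative beats it.
Others report (5, 5, 18): truth gives 0; no alternative beats it.
(Checking all 125 profiles: 3 have a profitable deviation, 122 do not.)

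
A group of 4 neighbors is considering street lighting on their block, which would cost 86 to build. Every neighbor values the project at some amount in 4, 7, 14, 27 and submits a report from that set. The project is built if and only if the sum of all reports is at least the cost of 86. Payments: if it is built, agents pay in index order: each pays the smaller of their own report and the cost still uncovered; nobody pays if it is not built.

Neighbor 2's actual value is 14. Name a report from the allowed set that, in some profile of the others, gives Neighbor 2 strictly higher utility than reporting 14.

7

Suppose Neighbor 1 reports 27, Neighbor 3 reports 27 and Neighbor 4 reports 27.
Report 14: project built, pays 14, utility 14 - 14 = 0.
Report 7: project built, pays 7, utility 14 - 7 = 7.
So reporting 7 beats truth here (7 > 0).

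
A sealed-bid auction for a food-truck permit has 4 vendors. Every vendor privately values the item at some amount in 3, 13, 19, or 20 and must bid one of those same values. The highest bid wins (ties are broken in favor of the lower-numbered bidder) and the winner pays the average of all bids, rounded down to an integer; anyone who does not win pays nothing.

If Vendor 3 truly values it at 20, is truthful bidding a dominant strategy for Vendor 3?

Consider the case where Vendor 1 bids 3, Vendor 2 bids 3 and Vendor 4 bids 3.
Truthful bid 20: wins, pays 7, utility 20 - 7 = 13.
Bid 13 instead: wins, pays 5, utility 20 - 5 = 15.
Since 15 > 13, bidding 13 is strictly better here, so truthful bidding is not dominant.

No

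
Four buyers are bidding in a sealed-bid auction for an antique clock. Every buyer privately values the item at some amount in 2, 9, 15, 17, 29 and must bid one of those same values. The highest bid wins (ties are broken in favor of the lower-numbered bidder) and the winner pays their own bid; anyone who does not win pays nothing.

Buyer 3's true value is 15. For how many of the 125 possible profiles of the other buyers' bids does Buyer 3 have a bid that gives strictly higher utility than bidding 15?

Others bid (2, 2, 2): truth gives 0; bid 9 gives 6 > 0. Violating.
Others bid (2, 2, 9): truth gives 0; bid 9 gives 6 > 0. Violating.
Others bid (2, 2, 15): truth gives 0; no alternative beats it.
Others bid (2, 2, 17): truth gives 0; no alternative beats it.
(Checking all 125 profiles: 2 have a profitable deviation, 123 do not.)

2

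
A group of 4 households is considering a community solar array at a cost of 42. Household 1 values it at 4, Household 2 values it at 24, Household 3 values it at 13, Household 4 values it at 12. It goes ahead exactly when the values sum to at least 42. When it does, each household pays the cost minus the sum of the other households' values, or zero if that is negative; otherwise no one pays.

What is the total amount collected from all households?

16

Total value 53 ≥ cost 42, so it is built.
Household 1: others sum to 49; max(0, 42 - 49) = 0.
Household 2: others sum to 29; max(0, 42 - 29) = 13.
Household 3: others sum to 40; max(0, 42 - 40) = 2.
Household 4: others sum to 41; max(0, 42 - 41) = 1.
Total collected = 0 + 13 + 2 + 1 = 16.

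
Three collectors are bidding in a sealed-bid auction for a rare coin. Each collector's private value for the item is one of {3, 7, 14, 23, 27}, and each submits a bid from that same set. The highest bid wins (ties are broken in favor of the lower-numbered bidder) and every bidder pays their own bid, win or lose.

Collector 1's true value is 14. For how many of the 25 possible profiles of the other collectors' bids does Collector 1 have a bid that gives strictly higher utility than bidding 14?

20

Others bid (3, 3): truth gives 0; bid 3 gives 11 > 0. Violating.
Others bid (3, 7): truth gives 0; bid 7 gives 7 > 0. Violating.
Others bid (3, 23): truth gives -14; bid 3 gives -3 > -14. Violating.
Others bid (3, 27): truth gives -14; bid 3 gives -3 > -14. Violating.
Others bid (3, 14): truth gives 0; no alternative beats it.
Others bid (7, 14): truth gives 0; no alternative beats it.
(Checking all 25 profiles: 20 have a profitable deviation, 5 do not.)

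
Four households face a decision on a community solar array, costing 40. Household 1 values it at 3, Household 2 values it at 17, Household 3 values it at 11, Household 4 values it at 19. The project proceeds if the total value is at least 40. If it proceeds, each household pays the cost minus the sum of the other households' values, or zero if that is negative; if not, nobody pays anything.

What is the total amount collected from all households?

17

Total value 50 ≥ cost 40, so it is built.
Household 1: others sum to 47; max(0, 40 - 47) = 0.
Household 2: others sum to 33; max(0, 40 - 33) = 7.
Household 3: others sum to 39; max(0, 40 - 39) = 1.
Household 4: others sum to 31; max(0, 40 - 31) = 9.
Total collected = 0 + 7 + 1 + 9 = 17.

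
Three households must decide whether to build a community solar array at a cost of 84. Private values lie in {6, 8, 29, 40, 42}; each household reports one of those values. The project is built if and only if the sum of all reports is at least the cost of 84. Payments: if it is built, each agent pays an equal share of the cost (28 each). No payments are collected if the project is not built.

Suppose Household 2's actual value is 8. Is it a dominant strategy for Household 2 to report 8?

Yes

Check each profile of the others' reports and compare truth against every alternative report.
Others report (40, 40): truth gives -20, best alternative gives -20.
Others report (40, 42): truth gives -20, best alternative gives -20.
Others report (42, 40): truth gives -20, best alternative gives -20.
Others report (42, 42): truth gives -20, best alternative gives -20.
Others report (6, 6): truth gives 0, best alternative gives 0.
Others report (6, 8): truth gives 0, best alternative gives 0.
(Remaining 19 profiles checked similarly; truth is weakly best in each.)
In every case the truthful report is at least as good as any alternative, so it is a dominant strategy.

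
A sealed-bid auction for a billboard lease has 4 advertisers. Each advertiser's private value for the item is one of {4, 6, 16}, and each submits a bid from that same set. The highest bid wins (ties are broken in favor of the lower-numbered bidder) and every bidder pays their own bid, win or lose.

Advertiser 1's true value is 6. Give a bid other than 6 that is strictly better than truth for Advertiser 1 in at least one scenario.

4

Suppose Advertiser 2 bids 4, Advertiser 3 bids 4 and Advertiser 4 bids 4.
Bid 6: wins, pays 6, utility 6 - 6 = 0.
Bid 4: wins, pays 4, utility 6 - 4 = 2.
So bidding 4 beats truth here (2 > 0).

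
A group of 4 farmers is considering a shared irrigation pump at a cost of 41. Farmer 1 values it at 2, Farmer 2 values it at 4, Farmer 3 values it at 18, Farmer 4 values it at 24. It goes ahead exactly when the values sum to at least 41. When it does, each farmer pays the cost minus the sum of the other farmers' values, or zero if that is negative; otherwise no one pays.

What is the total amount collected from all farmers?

Total value 48 ≥ cost 41, so it is built.
Farmer 1: others sum to 46; max(0, 41 - 46) = 0.
Farmer 2: others sum to 44; max(0, 41 - 44) = 0.
Farmer 3: others sum to 30; max(0, 41 - 30) = 11.
Farmer 4: others sum to 24; max(0, 41 - 24) = 17.
Total collected = 0 + 0 + 11 + 17 = 28.

28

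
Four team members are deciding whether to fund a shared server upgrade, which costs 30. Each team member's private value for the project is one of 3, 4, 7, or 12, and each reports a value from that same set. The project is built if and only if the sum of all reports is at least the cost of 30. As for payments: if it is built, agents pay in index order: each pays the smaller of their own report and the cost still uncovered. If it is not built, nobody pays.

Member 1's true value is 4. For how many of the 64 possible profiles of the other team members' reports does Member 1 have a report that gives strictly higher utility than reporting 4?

10

Others report (3, 12, 12): truth gives 0; report 3 gives 1 > 0. Violating.
Others report (4, 12, 12): truth gives 0; report 3 gives 1 > 0. Violating.
Others report (7, 12, 12): truth gives 0; report 3 gives 1 > 0. Violating.
Others report (12, 3, 12): truth gives 0; report 3 gives 1 > 0. Violating.
Others report (3, 3, 3): truth gives 0; no alternative beats it.
Others report (3, 3, 4): truth gives 0; no alternative beats it.
(Checking all 64 profiles: 10 have a profitable deviation, 54 do not.)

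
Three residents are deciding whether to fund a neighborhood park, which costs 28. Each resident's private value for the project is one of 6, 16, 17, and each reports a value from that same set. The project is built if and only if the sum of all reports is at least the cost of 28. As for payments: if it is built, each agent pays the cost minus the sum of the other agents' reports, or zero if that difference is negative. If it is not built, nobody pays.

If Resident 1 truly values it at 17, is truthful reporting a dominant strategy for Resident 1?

Yes

Check each profile of the others' reports and compare truth against every alternative report.
Others report (16, 16): truth gives 17, best alternative gives 17.
Others report (16, 17): truth gives 17, best alternative gives 17.
Others report (17, 16): truth gives 17, best alternative gives 17.
Others report (17, 17): truth gives 17, best alternative gives 17.
Others report (6, 17): truth gives 12, best alternative gives 12.
Others report (17, 6): truth gives 12, best alternative gives 12.
(Remaining 3 profiles checked similarly; truth is weakly best in each.)
In every case the truthful report is at least as good as any alternative, so it is a dominant strategy.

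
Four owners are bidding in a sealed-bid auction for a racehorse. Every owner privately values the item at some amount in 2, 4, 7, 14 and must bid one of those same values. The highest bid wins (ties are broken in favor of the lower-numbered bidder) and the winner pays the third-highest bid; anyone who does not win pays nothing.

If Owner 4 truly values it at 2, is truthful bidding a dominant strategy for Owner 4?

Check each profile of the others' bids and compare truth against every alternative bid.
Others bid (2, 2, 2): truth gives 0, best alternative gives 0.
Others bid (2, 2, 4): truth gives 0, best alternative gives 0.
Others bid (2, 2, 7): truth gives 0, best alternative gives 0.
Others bid (2, 2, 14): truth gives 0, best alternative gives 0.
Others bid (2, 4, 2): truth gives 0, best alternative gives 0.
Others bid (2, 4, 4): truth gives 0, best alternative gives 0.
(Remaining 58 profiles checked similarly; truth is weakly best in each.)
In every case the truthful bid is at least as good as any alternative, so it is a dominant strategy.

Yes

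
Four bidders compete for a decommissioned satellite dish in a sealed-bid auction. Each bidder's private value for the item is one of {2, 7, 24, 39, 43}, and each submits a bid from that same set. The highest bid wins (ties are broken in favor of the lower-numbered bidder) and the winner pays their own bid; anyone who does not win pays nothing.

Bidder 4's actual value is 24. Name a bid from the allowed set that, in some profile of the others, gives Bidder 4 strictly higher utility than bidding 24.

Suppose Bidder 1 bids 2, Bidder 2 bids 2 and Bidder 3 bids 2.
Bid 24: wins, pays 24, utility 24 - 24 = 0.
Bid 7: wins, pays 7, utility 24 - 7 = 17.
So bidding 7 beats truth here (17 > 0).

7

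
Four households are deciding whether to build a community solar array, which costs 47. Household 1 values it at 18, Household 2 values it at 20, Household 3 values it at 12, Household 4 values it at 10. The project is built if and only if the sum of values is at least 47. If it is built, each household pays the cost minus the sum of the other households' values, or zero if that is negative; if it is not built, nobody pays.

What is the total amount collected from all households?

Total value 60 ≥ cost 47, so it is built.
Household 1: others sum to 42; max(0, 47 - 42) = 5.
Household 2: others sum to 40; max(0, 47 - 40) = 7.
Household 3: others sum to 48; max(0, 47 - 48) = 0.
Household 4: others sum to 50; max(0, 47 - 50) = 0.
Total collected = 5 + 7 + 0 + 0 = 12.

12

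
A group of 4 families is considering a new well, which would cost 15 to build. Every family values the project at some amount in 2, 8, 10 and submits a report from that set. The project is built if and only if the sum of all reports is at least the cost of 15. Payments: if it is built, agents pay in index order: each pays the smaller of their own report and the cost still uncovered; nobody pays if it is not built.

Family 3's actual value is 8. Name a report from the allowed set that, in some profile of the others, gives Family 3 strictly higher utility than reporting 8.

2

Suppose Family 1 reports 2, Family 2 reports 2 and Family 4 reports 10.
Report 8: project built, pays 8, utility 8 - 8 = 0.
Report 2: project built, pays 2, utility 8 - 2 = 6.
So reporting 2 beats truth here (6 > 0).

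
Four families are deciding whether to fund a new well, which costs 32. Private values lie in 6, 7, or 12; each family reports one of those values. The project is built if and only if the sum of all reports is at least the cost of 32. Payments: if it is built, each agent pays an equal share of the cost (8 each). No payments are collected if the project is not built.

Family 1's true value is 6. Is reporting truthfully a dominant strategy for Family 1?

Check each profile of the others' reports and compare truth against every alternative report.
Others report (6, 7, 12): truth gives 0, best alternative gives -2.
Others report (6, 12, 7): truth gives 0, best alternative gives -2.
Others report (7, 6, 12): truth gives 0, best alternative gives -2.
Others report (7, 12, 6): truth gives 0, best alternative gives -2.
Others report (12, 6, 7): truth gives 0, best alternative gives -2.
Others report (12, 7, 6): truth gives 0, best alternative gives -2.
(Remaining 21 profiles checked similarly; truth is weakly best in each.)
In every case the truthful report is at least as good as any alternative, so it is a dominant strategy.

Yes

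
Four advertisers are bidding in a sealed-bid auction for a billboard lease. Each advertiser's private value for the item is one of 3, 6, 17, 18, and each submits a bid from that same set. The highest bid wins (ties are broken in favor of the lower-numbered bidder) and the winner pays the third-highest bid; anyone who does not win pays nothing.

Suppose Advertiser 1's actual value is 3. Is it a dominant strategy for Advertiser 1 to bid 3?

Check each profile of the others' bids and compare truth against every alternative bid.
Others bid (3, 6, 6): truth gives 0, best alternative gives -3.
Others bid (6, 3, 6): truth gives 0, best alternative gives -3.
Others bid (6, 6, 3): truth gives 0, best alternative gives -3.
Others bid (6, 6, 6): truth gives 0, best alternative gives -3.
Others bid (3, 3, 3): truth gives 0, best alternative gives 0.
Others bid (3, 3, 6): truth gives 0, best alternative gives 0.
(Remaining 58 profiles checked similarly; truth is weakly best in each.)
In every case the truthful bid is at least as good as any alternative, so it is a dominant strategy.

Yes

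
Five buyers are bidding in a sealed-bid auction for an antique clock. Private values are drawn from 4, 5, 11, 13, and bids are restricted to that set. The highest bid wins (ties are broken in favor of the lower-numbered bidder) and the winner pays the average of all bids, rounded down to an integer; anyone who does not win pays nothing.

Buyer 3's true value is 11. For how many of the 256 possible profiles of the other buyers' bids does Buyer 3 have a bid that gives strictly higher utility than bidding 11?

106

Others bid (4, 4, 4, 4): truth gives 6; bid 5 gives 7 > 6. Violating.
Others bid (4, 4, 4, 5): truth gives 6; bid 5 gives 7 > 6. Violating.
Others bid (4, 4, 4, 13): truth gives 0; bid 13 gives 4 > 0. Violating.
Others bid (4, 4, 5, 4): truth gives 6; bid 5 gives 7 > 6. Violating.
Others bid (4, 4, 4, 11): truth gives 5; no alternative beats it.
Others bid (4, 4, 5, 11): truth gives 4; no alternative beats it.
(Checking all 256 profiles: 106 have a profitable deviation, 150 do not.)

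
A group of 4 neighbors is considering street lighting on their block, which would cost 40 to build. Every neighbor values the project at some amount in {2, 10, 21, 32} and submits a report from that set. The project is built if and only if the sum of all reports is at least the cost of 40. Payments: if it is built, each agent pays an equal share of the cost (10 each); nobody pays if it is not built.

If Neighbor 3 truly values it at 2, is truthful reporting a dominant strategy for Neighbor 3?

Check each profile of the others' reports and compare truth against every alternative report.
Others report (2, 2, 32): truth gives 0, best alternative gives -8.
Others report (2, 10, 21): truth gives 0, best alternative gives -8.
Others report (2, 21, 10): truth gives 0, best alternative gives -8.
Others report (2, 32, 2): truth gives 0, best alternative gives -8.
Others report (10, 2, 21): truth gives 0, best alternative gives -8.
Others report (10, 10, 10): truth gives 0, best alternative gives -8.
(Remaining 58 profiles checked similarly; truth is weakly best in each.)
In every case the truthful report is at least as good as any alternative, so it is a dominant strategy.

Yes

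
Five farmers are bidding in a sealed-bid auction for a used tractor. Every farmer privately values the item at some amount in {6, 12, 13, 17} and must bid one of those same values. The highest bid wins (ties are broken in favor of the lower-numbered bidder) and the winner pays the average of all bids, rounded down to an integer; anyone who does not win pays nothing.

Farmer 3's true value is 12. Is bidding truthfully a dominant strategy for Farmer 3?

Consider the case where Farmer 1 bids 6, Farmer 2 bids 6, Farmer 4 bids 6 and Farmer 5 bids 13.
Truthful bid 12: loses, pays 0, utility 0.
Bid 13 instead: wins, pays 8, utility 12 - 8 = 4.
Since 4 > 0, bidding 13 is strictly better here, so truthful bidding is not dominant.

No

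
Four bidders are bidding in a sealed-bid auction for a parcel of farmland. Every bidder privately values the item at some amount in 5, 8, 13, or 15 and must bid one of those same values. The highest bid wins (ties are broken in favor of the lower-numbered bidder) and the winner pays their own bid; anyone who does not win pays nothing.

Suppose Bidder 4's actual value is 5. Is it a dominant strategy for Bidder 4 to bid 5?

Check each profile of the others' bids and compare truth against every alternative bid.
Others bid (5, 5, 5): truth gives 0, best alternative gives -3.
Others bid (5, 5, 8): truth gives 0, best alternative gives 0.
Others bid (5, 5, 13): truth gives 0, best alternative gives 0.
Others bid (5, 5, 15): truth gives 0, best alternative gives 0.
Others bid (5, 8, 5): truth gives 0, best alternative gives 0.
Others bid (5, 8, 8): truth gives 0, best alternative gives 0.
(Remaining 58 profiles checked similarly; truth is weakly best in each.)
In every case the truthful bid is at least as good as any alternative, so it is a dominant strategy.

Yes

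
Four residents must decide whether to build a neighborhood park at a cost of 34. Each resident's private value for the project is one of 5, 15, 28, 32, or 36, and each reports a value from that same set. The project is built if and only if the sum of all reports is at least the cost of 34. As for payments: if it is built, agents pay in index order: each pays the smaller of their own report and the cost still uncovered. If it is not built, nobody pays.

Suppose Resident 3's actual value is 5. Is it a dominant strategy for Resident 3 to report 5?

Yes

Check each profile of the others' reports and compare truth against every alternative report.
Others report (5, 5, 15): truth gives 0, best alternative gives -10.
Others report (5, 5, 28): truth gives 0, best alternative gives -10.
Others report (5, 5, 32): truth gives 0, best alternative gives -10.
Others report (5, 5, 36): truth gives 0, best alternative gives -10.
Others report (5, 15, 5): truth gives 0, best alternative gives -9.
Others report (5, 15, 15): truth gives 0, best alternative gives -9.
(Remaining 119 profiles checked similarly; truth is weakly best in each.)
In every case the truthful report is at least as good as any alternative, so it is a dominant strategy.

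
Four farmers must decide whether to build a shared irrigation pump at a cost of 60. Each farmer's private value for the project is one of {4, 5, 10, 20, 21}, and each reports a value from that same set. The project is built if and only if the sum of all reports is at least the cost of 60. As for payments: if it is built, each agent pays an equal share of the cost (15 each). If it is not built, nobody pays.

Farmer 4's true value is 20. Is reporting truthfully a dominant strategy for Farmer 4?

Yes

Check each profile of the others' reports and compare truth against every alternative report.
Others report (4, 20, 20): truth gives 5, best alternative gives 5.
Others report (4, 20, 21): truth gives 5, best alternative gives 5.
Others report (4, 21, 20): truth gives 5, best alternative gives 5.
Others report (4, 21, 21): truth gives 5, best alternative gives 5.
Others report (5, 20, 20): truth gives 5, best alternative gives 5.
Others report (5, 20, 21): truth gives 5, best alternative gives 5.
(Remaining 119 profiles checked similarly; truth is weakly best in each.)
In every case the truthful report is at least as good as any alternative, so it is a dominant strategy.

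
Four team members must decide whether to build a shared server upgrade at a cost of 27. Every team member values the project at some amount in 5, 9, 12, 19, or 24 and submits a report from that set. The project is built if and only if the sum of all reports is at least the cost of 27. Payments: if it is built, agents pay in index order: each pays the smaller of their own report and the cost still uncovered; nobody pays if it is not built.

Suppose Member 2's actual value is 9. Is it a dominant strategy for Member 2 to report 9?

No

Consider the case where Member 1 reports 5, Member 3 reports 5 and Member 4 reports 12.
Truthful report 9: project built, pays 9, utility 9 - 9 = 0.
Report 5 instead: project built, pays 5, utility 9 - 5 = 4.
Since 4 > 0, reporting 5 is strictly better here, so truthful reporting is not dominant.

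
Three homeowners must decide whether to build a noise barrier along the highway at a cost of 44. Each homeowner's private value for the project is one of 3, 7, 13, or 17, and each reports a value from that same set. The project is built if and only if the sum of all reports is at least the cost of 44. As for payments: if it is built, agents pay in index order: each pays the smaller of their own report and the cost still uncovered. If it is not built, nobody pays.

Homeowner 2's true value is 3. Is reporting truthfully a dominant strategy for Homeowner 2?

Yes

Check each profile of the others' reports and compare truth against every alternative report.
Others report (3, 3): truth gives 0, best alternative gives 0.
Others report (3, 7): truth gives 0, best alternative gives 0.
Others report (3, 13): truth gives 0, best alternative gives 0.
Others report (3, 17): truth gives 0, best alternative gives 0.
Others report (7, 3): truth gives 0, best alternative gives 0.
Others report (7, 7): truth gives 0, best alternative gives 0.
(Remaining 10 profiles checked similarly; truth is weakly best in each.)
In every case the truthful report is at least as good as any alternative, so it is a dominant strategy.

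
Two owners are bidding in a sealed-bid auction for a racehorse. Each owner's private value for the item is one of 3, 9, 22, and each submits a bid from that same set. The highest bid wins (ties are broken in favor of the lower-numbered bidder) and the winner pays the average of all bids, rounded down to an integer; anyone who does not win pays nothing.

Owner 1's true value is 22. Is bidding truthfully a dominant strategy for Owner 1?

No

Consider the case where Owner 2 bids 3.
Truthful bid 22: wins, pays 12, utility 22 - 12 = 10.
Bid 3 instead: wins, pays 3, utility 22 - 3 = 19.
Since 19 > 10, bidding 3 is strictly better here, so truthful bidding is not dominant.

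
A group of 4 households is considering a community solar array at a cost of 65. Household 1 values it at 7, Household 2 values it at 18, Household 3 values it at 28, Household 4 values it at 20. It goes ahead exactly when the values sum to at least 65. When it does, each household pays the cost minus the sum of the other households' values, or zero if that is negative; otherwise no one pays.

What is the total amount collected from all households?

42

Total value 73 ≥ cost 65, so it is built.
Household 1: others sum to 66; max(0, 65 - 66) = 0.
Household 2: others sum to 55; max(0, 65 - 55) = 10.
Household 3: others sum to 45; max(0, 65 - 45) = 20.
Household 4: others sum to 53; max(0, 65 - 53) = 12.
Total collected = 0 + 10 + 20 + 12 = 42.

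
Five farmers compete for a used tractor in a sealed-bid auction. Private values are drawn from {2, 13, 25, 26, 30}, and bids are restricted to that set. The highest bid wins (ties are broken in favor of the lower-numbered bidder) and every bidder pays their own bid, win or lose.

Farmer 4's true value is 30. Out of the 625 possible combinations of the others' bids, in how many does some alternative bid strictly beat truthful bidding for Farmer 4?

413

Others bid (2, 2, 2, 2): truth gives 0; bid 13 gives 17 > 0. Violating.
Others bid (2, 2, 2, 13): truth gives 0; bid 13 gives 17 > 0. Violating.
Others bid (2, 2, 2, 25): truth gives 0; bid 25 gives 5 > 0. Violating.
Others bid (2, 2, 2, 26): truth gives 0; bid 26 gives 4 > 0. Violating.
Others bid (2, 2, 2, 30): truth gives 0; no alternative beats it.
Others bid (2, 2, 13, 30): truth gives 0; no alternative beats it.
(Checking all 625 profiles: 413 have a profitable deviation, 212 do not.)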